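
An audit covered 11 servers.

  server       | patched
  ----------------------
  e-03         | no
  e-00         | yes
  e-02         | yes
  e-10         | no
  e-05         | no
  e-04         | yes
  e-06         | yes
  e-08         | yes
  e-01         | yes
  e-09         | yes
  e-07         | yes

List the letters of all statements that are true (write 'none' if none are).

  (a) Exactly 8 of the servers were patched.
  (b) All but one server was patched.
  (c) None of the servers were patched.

(a)

|A| = 11, |A ∩ B| = 8, |A ∖ B| = 3.
(a) |A ∩ B| = 8: holds.
(b) |A ∖ B| = 1: fails.
(c) A ∩ B = ∅ (|A ∩ B| = 0): fails.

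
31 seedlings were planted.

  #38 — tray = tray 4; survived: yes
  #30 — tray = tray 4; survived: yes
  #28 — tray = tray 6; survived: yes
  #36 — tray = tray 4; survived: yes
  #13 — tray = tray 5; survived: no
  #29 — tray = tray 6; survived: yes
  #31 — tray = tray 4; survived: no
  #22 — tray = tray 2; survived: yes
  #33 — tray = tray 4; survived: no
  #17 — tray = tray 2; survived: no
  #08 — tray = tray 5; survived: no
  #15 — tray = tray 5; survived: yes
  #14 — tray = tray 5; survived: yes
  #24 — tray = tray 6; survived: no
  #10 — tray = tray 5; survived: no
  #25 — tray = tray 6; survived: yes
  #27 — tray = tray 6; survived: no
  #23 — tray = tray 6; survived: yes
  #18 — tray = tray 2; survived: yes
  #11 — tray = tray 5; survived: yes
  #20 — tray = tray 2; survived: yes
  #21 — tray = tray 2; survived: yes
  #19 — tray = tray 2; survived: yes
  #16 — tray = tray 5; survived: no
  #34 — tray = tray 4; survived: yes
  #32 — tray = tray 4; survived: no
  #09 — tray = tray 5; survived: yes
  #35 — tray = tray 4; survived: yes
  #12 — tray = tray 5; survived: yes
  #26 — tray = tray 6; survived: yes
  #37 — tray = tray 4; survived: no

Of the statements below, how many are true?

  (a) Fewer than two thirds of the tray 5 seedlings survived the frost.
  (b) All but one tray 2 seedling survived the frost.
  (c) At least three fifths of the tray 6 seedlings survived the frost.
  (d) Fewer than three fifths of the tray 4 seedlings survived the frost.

(a) tray 5: |A| = 9, |A ∩ B| = 5; needs |A ∩ B| / |A| < 2/3 — true.
(b) tray 2: |A| = 6, |A ∩ B| = 5; needs |A ∖ B| = 1 — true.
(c) tray 6: |A| = 7, |A ∩ B| = 5; needs |A ∩ B| / |A| ≥ 3/5 — true.
(d) tray 4: |A| = 9, |A ∩ B| = 5; needs |A ∩ B| / |A| < 3/5 — true.

4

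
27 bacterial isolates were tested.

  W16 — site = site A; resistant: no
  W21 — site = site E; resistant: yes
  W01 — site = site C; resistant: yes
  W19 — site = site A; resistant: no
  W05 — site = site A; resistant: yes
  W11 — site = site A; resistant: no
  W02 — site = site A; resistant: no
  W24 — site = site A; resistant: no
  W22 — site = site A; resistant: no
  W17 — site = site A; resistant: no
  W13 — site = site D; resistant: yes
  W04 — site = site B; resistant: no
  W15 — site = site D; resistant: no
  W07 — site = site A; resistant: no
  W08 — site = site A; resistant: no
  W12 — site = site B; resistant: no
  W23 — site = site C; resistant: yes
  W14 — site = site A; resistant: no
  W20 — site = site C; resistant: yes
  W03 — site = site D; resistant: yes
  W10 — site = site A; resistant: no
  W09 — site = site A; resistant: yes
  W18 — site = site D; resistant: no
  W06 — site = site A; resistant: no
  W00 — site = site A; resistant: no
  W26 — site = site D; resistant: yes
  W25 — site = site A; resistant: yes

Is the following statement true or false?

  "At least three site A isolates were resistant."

'At least three site A isolates were resistant' holds iff |A ∩ B| ≥ 3.
|A| = 16, |A ∩ B| = 3, |A ∖ B| = 13.
|A ∩ B| = 3, so the statement is true.

True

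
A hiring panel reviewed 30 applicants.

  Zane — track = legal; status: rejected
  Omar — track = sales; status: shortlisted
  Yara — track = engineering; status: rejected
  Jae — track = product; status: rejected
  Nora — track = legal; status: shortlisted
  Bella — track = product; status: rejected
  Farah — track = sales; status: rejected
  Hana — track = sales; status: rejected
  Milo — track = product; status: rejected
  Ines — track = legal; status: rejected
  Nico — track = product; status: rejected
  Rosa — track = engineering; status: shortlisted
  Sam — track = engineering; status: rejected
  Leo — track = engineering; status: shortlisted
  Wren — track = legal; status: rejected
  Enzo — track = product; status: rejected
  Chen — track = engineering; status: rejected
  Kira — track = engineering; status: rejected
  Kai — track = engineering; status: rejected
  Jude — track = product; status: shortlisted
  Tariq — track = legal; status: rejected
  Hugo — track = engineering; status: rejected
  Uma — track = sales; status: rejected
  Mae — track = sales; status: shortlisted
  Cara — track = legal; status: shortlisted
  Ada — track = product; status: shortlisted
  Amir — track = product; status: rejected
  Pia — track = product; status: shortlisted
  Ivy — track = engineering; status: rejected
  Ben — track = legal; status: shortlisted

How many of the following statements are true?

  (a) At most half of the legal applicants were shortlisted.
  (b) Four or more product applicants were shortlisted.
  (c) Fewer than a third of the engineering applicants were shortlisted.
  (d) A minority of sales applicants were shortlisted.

(a) legal: |A| = 7, |A ∩ B| = 3; needs |A ∩ B| ≤ |A ∖ B| — true.
(b) product: |A| = 9, |A ∩ B| = 3; needs |A ∩ B| ≥ 4 — false.
(c) engineering: |A| = 9, |A ∩ B| = 2; needs |A ∩ B| / |A| < 1/3 — true.
(d) sales: |A| = 5, |A ∩ B| = 2; needs |A ∩ B| < |A ∖ B| — true.

3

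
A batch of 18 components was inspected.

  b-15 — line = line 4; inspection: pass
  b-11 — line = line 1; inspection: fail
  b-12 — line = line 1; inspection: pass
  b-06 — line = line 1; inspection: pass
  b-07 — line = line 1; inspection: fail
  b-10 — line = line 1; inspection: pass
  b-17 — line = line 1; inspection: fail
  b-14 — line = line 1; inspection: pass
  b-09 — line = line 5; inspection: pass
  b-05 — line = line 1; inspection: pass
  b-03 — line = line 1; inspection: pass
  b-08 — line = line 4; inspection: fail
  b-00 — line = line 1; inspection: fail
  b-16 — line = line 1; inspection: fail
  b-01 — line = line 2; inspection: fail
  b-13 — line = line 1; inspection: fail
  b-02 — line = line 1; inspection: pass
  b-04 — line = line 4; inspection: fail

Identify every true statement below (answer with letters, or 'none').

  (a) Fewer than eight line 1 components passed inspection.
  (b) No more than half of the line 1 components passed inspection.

(a)

|A| = 13, |A ∩ B| = 7, |A ∖ B| = 6.
(a) |A ∩ B| < 8: holds.
(b) |A ∩ B| ≤ |A ∖ B|: fails.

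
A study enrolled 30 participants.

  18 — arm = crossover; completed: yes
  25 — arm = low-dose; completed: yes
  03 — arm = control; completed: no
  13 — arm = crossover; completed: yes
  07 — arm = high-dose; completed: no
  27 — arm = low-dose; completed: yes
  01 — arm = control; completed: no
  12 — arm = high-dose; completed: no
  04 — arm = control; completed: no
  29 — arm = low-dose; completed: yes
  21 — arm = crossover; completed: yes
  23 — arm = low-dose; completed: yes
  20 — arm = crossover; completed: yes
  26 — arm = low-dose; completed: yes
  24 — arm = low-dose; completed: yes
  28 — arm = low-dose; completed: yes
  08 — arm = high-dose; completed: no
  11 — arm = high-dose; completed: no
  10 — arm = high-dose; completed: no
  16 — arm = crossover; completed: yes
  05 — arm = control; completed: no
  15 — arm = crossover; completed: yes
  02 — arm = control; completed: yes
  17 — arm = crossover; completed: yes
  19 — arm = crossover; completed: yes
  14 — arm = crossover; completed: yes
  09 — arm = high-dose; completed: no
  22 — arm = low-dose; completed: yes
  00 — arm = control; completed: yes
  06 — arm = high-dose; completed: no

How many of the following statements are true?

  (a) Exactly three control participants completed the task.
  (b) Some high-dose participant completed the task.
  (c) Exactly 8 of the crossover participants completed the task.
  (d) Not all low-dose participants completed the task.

0

(a) control: |A| = 6, |A ∩ B| = 2; needs |A ∩ B| = 3 — false.
(b) high-dose: |A| = 7, |A ∩ B| = 0; needs A ∩ B ≠ ∅ (|A ∩ B| ≥ 1) — false.
(c) crossover: |A| = 9, |A ∩ B| = 9; needs |A ∩ B| = 8 — false.
(d) low-dose: |A| = 8, |A ∩ B| = 8; needs A ⊄ B (|A ∖ B| ≥ 1) — false.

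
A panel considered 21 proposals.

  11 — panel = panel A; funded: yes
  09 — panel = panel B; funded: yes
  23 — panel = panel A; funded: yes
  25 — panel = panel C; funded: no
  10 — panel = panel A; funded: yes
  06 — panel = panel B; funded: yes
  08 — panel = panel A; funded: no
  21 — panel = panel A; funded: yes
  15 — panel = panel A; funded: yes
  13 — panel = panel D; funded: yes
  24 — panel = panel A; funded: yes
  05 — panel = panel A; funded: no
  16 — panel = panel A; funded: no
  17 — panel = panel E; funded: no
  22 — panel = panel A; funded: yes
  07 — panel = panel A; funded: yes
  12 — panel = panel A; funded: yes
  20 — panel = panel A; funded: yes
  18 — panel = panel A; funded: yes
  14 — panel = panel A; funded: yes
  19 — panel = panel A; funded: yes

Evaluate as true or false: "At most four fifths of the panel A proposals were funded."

The determiner here denotes the relation: |A ∩ B| / |A| ≤ 4/5.
|A| = 16, |A ∩ B| = 13, |A ∖ B| = 3.
|A ∩ B|/|A| = 13/16, so the statement is false.

False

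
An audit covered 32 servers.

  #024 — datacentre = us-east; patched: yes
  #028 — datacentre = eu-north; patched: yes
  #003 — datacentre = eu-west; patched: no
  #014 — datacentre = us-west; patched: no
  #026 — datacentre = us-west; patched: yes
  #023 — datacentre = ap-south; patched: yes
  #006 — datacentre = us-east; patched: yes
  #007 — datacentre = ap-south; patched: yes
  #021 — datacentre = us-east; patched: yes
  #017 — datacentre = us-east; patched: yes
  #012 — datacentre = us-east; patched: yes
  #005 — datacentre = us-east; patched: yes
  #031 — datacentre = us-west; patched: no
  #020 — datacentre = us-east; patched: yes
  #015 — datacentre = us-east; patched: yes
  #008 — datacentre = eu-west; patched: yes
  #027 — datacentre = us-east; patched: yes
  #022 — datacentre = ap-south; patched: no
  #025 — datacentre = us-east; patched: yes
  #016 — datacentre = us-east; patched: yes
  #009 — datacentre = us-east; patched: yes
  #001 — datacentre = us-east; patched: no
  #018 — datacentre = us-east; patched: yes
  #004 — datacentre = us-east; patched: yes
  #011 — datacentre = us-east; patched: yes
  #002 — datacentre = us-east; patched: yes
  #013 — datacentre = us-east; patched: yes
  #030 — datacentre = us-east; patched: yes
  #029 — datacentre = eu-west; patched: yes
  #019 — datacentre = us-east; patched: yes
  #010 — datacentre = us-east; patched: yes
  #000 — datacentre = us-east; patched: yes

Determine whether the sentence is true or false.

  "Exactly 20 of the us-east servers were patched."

False

'Exactly 20 of the us-east servers were patched' holds iff |A ∩ B| = 20.
|A| = 22, |A ∩ B| = 21, |A ∖ B| = 1.
|A ∩ B| = 21, so the statement is false.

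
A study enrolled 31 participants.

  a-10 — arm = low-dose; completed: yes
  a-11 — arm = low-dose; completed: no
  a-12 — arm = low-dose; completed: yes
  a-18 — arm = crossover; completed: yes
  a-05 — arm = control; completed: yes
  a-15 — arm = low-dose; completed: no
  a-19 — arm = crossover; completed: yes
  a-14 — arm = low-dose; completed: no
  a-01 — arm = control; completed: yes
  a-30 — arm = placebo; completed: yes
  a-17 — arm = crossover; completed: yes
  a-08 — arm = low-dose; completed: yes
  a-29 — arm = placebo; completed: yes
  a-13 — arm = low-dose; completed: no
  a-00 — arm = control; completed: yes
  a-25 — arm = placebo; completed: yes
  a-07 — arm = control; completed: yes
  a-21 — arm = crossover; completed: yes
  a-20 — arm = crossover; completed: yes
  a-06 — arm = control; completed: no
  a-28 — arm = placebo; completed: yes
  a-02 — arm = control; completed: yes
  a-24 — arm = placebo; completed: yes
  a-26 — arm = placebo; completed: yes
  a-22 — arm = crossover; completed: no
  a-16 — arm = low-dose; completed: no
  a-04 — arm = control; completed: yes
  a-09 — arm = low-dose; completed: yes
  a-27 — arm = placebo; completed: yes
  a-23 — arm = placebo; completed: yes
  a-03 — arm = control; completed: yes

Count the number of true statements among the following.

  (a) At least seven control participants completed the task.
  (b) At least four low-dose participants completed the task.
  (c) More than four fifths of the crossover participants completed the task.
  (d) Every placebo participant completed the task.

4

(a) control: |A| = 8, |A ∩ B| = 7; needs |A ∩ B| ≥ 7 — true.
(b) low-dose: |A| = 9, |A ∩ B| = 4; needs |A ∩ B| ≥ 4 — true.
(c) crossover: |A| = 6, |A ∩ B| = 5; needs |A ∩ B| / |A| > 4/5 — true.
(d) placebo: |A| = 8, |A ∩ B| = 8; needs A ⊆ B, i.e. every element of A is in B (|A ∖ B| = 0) — true.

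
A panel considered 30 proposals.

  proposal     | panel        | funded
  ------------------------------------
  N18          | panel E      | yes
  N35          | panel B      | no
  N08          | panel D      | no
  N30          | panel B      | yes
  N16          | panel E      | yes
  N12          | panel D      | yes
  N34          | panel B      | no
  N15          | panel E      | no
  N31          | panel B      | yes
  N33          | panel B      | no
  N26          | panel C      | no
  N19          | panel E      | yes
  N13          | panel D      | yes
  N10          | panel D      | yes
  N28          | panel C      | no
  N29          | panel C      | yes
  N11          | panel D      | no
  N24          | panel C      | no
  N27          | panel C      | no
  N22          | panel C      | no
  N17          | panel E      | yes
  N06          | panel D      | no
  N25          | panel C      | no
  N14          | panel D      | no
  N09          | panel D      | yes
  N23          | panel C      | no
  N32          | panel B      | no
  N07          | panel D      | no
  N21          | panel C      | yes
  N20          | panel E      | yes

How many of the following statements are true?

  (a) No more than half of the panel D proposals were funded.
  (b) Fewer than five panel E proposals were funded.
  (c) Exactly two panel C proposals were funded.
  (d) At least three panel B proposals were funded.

2

(a) panel D: |A| = 9, |A ∩ B| = 4; needs |A ∩ B| ≤ |A ∖ B| — true.
(b) panel E: |A| = 6, |A ∩ B| = 5; needs |A ∩ B| < 5 — false.
(c) panel C: |A| = 9, |A ∩ B| = 2; needs |A ∩ B| = 2 — true.
(d) panel B: |A| = 6, |A ∩ B| = 2; needs |A ∩ B| ≥ 3 — false.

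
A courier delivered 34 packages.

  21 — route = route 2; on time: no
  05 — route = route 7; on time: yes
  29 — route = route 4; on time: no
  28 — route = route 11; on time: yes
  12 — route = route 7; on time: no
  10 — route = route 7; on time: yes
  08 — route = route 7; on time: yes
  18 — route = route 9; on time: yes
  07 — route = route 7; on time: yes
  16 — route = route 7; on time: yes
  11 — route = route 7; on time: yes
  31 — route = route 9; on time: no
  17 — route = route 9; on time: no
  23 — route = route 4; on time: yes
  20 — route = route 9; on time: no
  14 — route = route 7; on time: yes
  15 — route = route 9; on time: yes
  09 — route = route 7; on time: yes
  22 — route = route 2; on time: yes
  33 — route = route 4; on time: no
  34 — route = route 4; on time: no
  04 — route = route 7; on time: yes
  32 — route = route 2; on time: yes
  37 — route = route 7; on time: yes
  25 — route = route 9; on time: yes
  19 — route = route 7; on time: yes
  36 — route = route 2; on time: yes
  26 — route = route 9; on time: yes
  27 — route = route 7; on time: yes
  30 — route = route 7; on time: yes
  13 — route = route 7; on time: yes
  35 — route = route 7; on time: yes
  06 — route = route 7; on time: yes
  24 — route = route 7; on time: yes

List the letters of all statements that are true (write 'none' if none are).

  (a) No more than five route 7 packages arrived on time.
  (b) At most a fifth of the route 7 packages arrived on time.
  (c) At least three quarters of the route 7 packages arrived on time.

|A| = 18, |A ∩ B| = 17, |A ∖ B| = 1.
(a) |A ∩ B| ≤ 5: fails.
(b) |A ∩ B| / |A| ≤ 1/5: fails.
(c) |A ∩ B| / |A| ≥ 3/4: holds.

(c)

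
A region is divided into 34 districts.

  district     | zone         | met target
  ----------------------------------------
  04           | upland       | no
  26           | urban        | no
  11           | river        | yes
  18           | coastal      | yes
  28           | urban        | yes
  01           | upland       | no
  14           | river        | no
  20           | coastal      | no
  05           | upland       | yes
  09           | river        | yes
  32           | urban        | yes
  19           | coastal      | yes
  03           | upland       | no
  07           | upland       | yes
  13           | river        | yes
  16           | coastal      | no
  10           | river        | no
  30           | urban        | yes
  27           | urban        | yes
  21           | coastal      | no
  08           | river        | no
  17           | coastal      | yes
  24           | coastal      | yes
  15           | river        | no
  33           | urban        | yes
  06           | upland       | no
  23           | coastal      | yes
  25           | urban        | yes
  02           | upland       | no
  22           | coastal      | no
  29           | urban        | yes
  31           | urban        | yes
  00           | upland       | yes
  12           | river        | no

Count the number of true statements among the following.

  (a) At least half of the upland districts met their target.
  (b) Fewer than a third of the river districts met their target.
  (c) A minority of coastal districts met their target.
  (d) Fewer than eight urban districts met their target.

(a) upland: |A| = 8, |A ∩ B| = 3; needs |A ∩ B| ≥ |A ∖ B| — false.
(b) river: |A| = 8, |A ∩ B| = 3; needs |A ∩ B| / |A| < 1/3 — false.
(c) coastal: |A| = 9, |A ∩ B| = 5; needs |A ∩ B| < |A ∖ B| — false.
(d) urban: |A| = 9, |A ∩ B| = 8; needs |A ∩ B| < 8 — false.

0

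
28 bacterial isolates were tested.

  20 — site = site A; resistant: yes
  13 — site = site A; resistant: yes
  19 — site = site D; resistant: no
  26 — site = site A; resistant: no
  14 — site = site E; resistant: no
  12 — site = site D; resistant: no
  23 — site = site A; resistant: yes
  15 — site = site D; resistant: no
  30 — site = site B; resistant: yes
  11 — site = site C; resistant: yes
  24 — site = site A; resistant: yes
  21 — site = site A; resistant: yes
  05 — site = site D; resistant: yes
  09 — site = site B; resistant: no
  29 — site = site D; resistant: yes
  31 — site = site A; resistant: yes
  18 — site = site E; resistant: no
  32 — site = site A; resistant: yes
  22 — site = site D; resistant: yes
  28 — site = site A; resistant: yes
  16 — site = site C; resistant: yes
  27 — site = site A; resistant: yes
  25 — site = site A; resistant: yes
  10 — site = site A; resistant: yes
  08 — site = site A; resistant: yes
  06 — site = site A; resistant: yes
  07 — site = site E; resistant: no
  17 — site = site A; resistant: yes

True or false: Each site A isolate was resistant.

False

The determiner here denotes the relation: A ⊆ B, i.e. every element of A is in B (|A ∖ B| = 0).
|A| = 15, |A ∩ B| = 14, |A ∖ B| = 1.
So the statement is false.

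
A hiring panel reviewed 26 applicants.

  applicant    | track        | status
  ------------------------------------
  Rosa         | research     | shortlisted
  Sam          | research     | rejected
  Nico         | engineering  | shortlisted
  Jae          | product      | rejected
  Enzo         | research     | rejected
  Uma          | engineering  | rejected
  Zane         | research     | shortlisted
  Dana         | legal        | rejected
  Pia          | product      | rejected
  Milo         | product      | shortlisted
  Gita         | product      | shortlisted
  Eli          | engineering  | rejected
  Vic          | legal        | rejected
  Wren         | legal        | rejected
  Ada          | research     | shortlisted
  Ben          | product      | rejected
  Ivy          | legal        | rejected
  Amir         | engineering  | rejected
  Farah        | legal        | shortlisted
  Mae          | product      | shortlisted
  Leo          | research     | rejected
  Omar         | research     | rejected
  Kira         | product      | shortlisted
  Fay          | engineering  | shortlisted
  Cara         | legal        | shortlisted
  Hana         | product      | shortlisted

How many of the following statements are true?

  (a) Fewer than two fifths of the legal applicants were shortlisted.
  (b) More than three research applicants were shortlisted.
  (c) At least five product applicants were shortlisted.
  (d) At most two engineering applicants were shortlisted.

3

(a) legal: |A| = 6, |A ∩ B| = 2; needs |A ∩ B| / |A| < 2/5 — true.
(b) research: |A| = 7, |A ∩ B| = 3; needs |A ∩ B| > 3 — false.
(c) product: |A| = 8, |A ∩ B| = 5; needs |A ∩ B| ≥ 5 — true.
(d) engineering: |A| = 5, |A ∩ B| = 2; needs |A ∩ B| ≤ 2 — true.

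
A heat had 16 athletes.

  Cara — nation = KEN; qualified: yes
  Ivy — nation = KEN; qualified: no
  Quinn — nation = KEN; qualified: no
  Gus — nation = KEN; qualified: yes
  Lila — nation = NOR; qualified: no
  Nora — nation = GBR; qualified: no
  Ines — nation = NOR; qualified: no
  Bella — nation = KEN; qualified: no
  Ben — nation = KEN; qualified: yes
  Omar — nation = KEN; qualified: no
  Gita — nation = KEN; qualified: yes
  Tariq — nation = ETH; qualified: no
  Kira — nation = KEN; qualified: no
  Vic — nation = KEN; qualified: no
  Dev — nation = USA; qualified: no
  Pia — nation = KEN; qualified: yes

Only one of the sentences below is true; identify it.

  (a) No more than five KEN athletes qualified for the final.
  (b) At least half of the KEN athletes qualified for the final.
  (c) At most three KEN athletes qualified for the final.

(a)

|A| = 11, |A ∩ B| = 5, |A ∖ B| = 6.
(a) requires |A ∩ B| ≤ 5: true.
(b) requires |A ∩ B| ≥ |A ∖ B|: false.
(c) requires |A ∩ B| ≤ 3: false.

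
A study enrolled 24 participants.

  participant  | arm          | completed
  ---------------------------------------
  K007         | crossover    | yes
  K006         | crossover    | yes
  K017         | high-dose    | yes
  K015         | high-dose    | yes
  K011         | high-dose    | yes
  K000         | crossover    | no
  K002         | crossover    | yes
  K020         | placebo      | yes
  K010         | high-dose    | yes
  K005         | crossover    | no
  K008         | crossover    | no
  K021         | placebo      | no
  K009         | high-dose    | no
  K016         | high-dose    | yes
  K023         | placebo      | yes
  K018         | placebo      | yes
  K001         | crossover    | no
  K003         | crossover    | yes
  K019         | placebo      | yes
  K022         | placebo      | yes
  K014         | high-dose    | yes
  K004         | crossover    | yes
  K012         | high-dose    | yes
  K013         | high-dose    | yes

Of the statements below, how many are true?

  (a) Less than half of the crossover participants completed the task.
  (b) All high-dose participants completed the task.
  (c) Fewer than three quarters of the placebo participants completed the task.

(a) crossover: |A| = 9, |A ∩ B| = 5; needs |A ∩ B| < |A ∖ B| — false.
(b) high-dose: |A| = 9, |A ∩ B| = 8; needs A ⊆ B, i.e. every element of A is in B (|A ∖ B| = 0) — false.
(c) placebo: |A| = 6, |A ∩ B| = 5; needs |A ∩ B| / |A| < 3/4 — false.

0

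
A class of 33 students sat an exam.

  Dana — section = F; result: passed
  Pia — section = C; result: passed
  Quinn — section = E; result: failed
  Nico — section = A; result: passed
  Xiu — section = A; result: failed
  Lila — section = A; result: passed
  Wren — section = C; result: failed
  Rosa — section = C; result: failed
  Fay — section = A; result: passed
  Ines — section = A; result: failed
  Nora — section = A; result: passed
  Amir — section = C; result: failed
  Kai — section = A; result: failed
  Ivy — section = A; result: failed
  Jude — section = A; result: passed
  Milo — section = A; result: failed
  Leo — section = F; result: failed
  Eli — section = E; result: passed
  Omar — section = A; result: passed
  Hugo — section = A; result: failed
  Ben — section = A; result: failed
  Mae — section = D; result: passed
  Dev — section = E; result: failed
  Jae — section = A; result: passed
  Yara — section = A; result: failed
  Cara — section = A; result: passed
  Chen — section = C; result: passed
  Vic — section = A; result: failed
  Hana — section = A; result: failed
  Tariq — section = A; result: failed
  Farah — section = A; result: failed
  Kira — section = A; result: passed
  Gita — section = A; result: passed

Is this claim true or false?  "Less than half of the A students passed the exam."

'Less than half of the A students passed the exam' holds iff |A ∩ B| < |A ∖ B|.
|A| = 22, |A ∩ B| = 10, |A ∖ B| = 12.
10 < 12, so the statement is true.

True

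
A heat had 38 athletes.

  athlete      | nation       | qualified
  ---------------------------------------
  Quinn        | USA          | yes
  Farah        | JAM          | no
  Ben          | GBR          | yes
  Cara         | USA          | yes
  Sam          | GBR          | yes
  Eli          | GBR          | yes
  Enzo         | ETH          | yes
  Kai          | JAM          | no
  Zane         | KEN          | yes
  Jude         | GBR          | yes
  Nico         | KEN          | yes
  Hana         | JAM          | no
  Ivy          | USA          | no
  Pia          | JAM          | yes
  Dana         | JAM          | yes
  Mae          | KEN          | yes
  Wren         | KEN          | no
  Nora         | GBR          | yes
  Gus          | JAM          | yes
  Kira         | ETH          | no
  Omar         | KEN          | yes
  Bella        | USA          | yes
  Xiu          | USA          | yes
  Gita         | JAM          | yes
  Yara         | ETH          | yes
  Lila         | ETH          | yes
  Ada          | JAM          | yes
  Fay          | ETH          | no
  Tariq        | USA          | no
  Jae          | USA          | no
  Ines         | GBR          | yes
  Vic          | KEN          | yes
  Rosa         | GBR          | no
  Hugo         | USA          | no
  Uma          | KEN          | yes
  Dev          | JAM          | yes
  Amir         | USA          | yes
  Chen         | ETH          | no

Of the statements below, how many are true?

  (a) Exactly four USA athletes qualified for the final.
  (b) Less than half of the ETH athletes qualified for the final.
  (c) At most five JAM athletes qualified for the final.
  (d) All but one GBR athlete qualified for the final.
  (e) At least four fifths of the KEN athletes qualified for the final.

2

(a) USA: |A| = 9, |A ∩ B| = 5; needs |A ∩ B| = 4 — false.
(b) ETH: |A| = 6, |A ∩ B| = 3; needs |A ∩ B| < |A ∖ B| — false.
(c) JAM: |A| = 9, |A ∩ B| = 6; needs |A ∩ B| ≤ 5 — false.
(d) GBR: |A| = 7, |A ∩ B| = 6; needs |A ∖ B| = 1 — true.
(e) KEN: |A| = 7, |A ∩ B| = 6; needs |A ∩ B| / |A| ≥ 4/5 — true.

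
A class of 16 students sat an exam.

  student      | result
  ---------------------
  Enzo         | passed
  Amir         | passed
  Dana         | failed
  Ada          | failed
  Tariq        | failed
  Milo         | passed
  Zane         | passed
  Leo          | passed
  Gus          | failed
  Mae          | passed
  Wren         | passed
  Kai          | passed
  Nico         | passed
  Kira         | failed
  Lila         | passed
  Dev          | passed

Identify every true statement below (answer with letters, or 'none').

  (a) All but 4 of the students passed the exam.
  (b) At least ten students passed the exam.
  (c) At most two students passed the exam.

|A| = 16, |A ∩ B| = 11, |A ∖ B| = 5.
(a) |A ∖ B| = 4: fails.
(b) |A ∩ B| ≥ 10: holds.
(c) |A ∩ B| ≤ 2: fails.

(b)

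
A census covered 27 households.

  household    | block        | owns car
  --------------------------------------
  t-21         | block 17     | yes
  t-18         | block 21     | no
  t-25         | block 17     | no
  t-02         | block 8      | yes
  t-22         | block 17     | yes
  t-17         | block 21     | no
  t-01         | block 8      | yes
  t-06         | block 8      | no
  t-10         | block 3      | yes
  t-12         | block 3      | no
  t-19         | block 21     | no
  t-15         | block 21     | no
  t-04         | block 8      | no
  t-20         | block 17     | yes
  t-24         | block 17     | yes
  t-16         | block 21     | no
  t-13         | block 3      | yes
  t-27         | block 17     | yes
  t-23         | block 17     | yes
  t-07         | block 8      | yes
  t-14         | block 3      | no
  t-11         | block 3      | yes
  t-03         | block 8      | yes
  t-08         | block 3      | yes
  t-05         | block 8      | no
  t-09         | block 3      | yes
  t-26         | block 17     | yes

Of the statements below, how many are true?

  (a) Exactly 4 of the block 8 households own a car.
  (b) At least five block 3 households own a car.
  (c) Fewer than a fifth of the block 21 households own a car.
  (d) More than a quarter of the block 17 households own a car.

4

(a) block 8: |A| = 7, |A ∩ B| = 4; needs |A ∩ B| = 4 — true.
(b) block 3: |A| = 7, |A ∩ B| = 5; needs |A ∩ B| ≥ 5 — true.
(c) block 21: |A| = 5, |A ∩ B| = 0; needs |A ∩ B| / |A| < 1/5 — true.
(d) block 17: |A| = 8, |A ∩ B| = 7; needs |A ∩ B| / |A| > 1/4 — true.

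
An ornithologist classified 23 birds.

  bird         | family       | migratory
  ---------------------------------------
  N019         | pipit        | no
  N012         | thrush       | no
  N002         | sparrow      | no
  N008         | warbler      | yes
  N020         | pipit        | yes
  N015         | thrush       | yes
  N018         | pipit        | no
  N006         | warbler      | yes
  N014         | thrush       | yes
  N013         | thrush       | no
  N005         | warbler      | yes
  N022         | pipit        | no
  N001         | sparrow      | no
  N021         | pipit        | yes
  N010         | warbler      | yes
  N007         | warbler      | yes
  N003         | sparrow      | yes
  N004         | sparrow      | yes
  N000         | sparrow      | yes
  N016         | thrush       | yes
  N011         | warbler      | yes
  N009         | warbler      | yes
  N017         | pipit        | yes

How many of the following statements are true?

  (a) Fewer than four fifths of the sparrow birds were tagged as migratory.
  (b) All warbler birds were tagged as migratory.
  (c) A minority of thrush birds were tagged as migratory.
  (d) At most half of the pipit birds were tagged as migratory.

3

(a) sparrow: |A| = 5, |A ∩ B| = 3; needs |A ∩ B| / |A| < 4/5 — true.
(b) warbler: |A| = 7, |A ∩ B| = 7; needs A ⊆ B, i.e. every element of A is in B (|A ∖ B| = 0) — true.
(c) thrush: |A| = 5, |A ∩ B| = 3; needs |A ∩ B| < |A ∖ B| — false.
(d) pipit: |A| = 6, |A ∩ B| = 3; needs |A ∩ B| ≤ |A ∖ B| — true.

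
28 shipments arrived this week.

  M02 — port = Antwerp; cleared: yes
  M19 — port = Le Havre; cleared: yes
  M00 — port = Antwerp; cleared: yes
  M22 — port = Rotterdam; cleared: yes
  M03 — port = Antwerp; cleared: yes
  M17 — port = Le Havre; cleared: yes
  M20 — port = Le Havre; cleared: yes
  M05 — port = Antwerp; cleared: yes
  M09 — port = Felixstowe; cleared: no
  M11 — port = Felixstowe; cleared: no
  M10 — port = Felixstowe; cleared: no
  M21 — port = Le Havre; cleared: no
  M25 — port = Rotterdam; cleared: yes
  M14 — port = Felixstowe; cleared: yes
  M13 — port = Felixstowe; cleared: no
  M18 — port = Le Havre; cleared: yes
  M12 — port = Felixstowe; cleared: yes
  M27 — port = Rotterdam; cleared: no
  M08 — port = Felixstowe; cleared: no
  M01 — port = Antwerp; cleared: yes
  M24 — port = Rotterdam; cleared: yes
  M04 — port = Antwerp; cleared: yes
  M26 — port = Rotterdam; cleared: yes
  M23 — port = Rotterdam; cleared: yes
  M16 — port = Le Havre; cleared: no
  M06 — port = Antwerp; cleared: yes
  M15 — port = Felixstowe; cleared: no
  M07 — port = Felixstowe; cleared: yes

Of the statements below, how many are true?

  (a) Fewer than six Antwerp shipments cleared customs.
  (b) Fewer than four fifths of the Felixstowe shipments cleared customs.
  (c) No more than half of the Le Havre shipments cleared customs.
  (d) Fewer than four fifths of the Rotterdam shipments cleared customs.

(a) Antwerp: |A| = 7, |A ∩ B| = 7; needs |A ∩ B| < 6 — false.
(b) Felixstowe: |A| = 9, |A ∩ B| = 3; needs |A ∩ B| / |A| < 4/5 — true.
(c) Le Havre: |A| = 6, |A ∩ B| = 4; needs |A ∩ B| ≤ |A ∖ B| — false.
(d) Rotterdam: |A| = 6, |A ∩ B| = 5; needs |A ∩ B| / |A| < 4/5 — false.

1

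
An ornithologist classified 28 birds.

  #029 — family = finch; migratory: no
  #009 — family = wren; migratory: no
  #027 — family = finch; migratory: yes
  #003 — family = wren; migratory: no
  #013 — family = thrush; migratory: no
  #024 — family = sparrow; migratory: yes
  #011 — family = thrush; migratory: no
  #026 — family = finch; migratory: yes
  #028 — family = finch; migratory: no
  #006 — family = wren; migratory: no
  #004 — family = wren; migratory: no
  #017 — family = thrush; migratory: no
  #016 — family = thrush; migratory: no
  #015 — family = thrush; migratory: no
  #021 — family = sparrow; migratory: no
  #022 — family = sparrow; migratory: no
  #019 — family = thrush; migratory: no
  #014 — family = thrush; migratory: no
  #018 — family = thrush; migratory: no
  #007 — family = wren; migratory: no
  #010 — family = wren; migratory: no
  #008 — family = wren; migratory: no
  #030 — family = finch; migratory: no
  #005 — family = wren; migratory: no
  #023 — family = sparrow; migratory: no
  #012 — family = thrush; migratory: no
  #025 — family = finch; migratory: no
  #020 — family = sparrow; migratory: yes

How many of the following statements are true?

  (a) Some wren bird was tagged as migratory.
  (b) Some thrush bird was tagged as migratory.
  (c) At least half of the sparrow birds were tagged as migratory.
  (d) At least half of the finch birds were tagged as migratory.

0

(a) wren: |A| = 8, |A ∩ B| = 0; needs A ∩ B ≠ ∅ (|A ∩ B| ≥ 1) — false.
(b) thrush: |A| = 9, |A ∩ B| = 0; needs A ∩ B ≠ ∅ (|A ∩ B| ≥ 1) — false.
(c) sparrow: |A| = 5, |A ∩ B| = 2; needs |A ∩ B| ≥ |A ∖ B| — false.
(d) finch: |A| = 6, |A ∩ B| = 2; needs |A ∩ B| ≥ |A ∖ B| — false.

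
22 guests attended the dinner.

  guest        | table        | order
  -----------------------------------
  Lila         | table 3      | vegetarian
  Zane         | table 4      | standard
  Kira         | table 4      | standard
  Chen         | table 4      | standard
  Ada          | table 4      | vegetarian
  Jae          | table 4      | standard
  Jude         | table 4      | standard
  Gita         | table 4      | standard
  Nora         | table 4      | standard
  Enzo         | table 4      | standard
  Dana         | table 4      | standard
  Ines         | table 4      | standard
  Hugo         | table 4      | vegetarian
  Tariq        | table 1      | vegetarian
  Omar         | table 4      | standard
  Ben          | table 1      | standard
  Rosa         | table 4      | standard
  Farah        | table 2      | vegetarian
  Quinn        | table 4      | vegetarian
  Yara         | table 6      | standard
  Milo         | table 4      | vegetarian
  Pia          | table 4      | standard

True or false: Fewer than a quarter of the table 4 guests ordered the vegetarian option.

Truth condition: |A ∩ B| / |A| < 1/4.
|A| = 17, |A ∩ B| = 4, |A ∖ B| = 13.
|A ∩ B|/|A| = 4/17, so the statement is true.

True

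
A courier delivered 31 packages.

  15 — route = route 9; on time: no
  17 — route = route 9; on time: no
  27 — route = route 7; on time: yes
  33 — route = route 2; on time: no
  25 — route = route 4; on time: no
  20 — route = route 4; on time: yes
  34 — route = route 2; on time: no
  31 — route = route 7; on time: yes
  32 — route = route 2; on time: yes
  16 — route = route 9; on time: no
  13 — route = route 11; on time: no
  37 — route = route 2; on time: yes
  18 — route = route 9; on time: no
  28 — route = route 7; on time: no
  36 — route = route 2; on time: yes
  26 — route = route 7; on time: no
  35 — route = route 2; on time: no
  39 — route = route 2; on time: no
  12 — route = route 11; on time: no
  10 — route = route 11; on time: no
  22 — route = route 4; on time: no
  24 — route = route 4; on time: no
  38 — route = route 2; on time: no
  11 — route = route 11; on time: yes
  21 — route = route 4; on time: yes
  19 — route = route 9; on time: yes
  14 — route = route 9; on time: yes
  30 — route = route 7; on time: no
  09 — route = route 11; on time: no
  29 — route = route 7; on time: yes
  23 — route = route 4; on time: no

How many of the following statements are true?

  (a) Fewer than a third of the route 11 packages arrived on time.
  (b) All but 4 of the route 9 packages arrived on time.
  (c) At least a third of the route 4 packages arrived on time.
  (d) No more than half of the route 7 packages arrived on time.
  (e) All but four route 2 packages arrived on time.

(a) route 11: |A| = 5, |A ∩ B| = 1; needs |A ∩ B| / |A| < 1/3 — true.
(b) route 9: |A| = 6, |A ∩ B| = 2; needs |A ∖ B| = 4 — true.
(c) route 4: |A| = 6, |A ∩ B| = 2; needs |A ∩ B| / |A| ≥ 1/3 — true.
(d) route 7: |A| = 6, |A ∩ B| = 3; needs |A ∩ B| ≤ |A ∖ B| — true.
(e) route 2: |A| = 8, |A ∩ B| = 3; needs |A ∖ B| = 4 — false.

4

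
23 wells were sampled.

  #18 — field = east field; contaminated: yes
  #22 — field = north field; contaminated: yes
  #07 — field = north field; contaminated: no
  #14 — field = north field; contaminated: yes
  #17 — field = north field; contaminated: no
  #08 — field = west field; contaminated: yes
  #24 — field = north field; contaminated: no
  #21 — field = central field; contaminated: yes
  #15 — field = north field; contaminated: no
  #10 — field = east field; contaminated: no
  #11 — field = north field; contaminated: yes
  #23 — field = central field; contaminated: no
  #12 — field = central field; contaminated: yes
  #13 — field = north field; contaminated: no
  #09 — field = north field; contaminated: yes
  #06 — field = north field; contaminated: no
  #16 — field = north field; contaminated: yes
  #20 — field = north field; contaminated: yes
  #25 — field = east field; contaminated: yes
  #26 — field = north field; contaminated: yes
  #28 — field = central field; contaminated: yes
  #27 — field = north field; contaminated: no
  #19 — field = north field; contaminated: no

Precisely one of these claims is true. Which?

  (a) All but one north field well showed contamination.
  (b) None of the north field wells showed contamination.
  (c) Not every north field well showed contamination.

|A| = 15, |A ∩ B| = 7, |A ∖ B| = 8.
(a) requires |A ∖ B| = 1: false.
(b) requires A ∩ B = ∅ (|A ∩ B| = 0): false.
(c) requires A ⊄ B (|A ∖ B| ≥ 1): true.

(c)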